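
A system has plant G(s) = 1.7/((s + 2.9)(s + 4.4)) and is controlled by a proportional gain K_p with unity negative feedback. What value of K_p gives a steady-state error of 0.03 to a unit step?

K_p = 243

Steady-state error for a unit step on this type-0 loop is 1/(1 + K_p·G(0)).
G(0) = 0.1332. Require 1/(1 + K_p·0.1332) = 0.03, so 1 + 0.1332·K_p = 33.33.
K_p = (33.33 − 1)/0.1332 = 243.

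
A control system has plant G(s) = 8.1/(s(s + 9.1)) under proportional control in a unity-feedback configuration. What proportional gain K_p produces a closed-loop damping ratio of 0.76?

K_p = 4.42

Closed-loop characteristic equation: s² + 9.1s + K_p·8.1 = 0.
So ω_n = √(8.1K_p) and 2ζω_n = 9.1, giving ζ = 9.1/(2√(8.1K_p)).
Setting ζ = 0.76: √(8.1K_p) = 9.1/(2·0.76) = 5.987, so K_p = 35.84/8.1 = 4.42.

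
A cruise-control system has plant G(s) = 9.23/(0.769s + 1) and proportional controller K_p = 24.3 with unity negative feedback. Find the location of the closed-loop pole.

s = -293

Closed loop: T(s) = K_p·G/(1+K_p·G) = 224.3/(0.769s + 1 + 224.3), with pole at s = −(1 + 224.3)/0.769 = −293.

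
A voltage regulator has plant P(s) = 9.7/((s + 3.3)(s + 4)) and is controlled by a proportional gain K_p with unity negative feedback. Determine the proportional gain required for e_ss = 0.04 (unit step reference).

K_p = 32.7

The loop is type 0, so e_ss(step) = 1/(1 + K_pos) with K_pos = K_p·P(0).
P(0) = 0.7348. Require 1/(1 + K_p·0.7348) = 0.04, so 1 + 0.7348·K_p = 25.
K_p = (25 − 1)/0.7348 = 32.7.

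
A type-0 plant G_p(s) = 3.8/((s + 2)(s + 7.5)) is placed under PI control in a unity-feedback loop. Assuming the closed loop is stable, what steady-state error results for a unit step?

0

The PI controller's integrator makes the forward path type 1, so e_ss to a step is zero.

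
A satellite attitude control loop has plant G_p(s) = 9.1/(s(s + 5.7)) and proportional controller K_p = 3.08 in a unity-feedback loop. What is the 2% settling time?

T_s ≈ 1.4 s

The closed-loop denominator s² + 5.7s + 28.03 gives ω_n = √28.03 = 5.294 and ζ = 5.7/(2ω_n) = 0.5383.
2% settling time T_s ≈ 4/(ζω_n) = 4/2.85 = 1.4 s.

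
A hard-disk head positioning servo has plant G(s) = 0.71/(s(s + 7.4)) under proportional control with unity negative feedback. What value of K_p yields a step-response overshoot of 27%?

From %OS = 100·exp(−πζ/√(1−ζ²)) = 27%, ζ = −ln(0.27)/√(π²+ln²(0.27)) = 0.3847.
Characteristic equation s² + 7.4s + 0.71K_p = 0 gives ζ = 7.4/(2√(0.71K_p)).
Setting ζ = 0.3847: √(0.71K_p) = 7.4/(2·0.3847) = 9.618, so K_p = 92.5/0.71 = 130.

K_p = 130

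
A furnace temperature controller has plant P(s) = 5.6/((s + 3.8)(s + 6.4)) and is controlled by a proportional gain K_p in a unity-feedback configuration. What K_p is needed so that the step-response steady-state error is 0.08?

The loop is type 0, so e_ss(step) = 1/(1 + K_pos) with K_pos = K_p·P(0).
P(0) = 0.2303. Require 1/(1 + K_p·0.2303) = 0.08, so 1 + 0.2303·K_p = 12.5.
K_p = (12.5 − 1)/0.2303 = 49.9.

K_p = 49.9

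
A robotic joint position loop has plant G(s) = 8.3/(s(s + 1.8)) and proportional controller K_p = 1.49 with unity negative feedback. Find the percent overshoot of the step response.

43.5%

Closed-loop characteristic equation: s² + 1.8s + 12.37 = 0, so ω_n = 3.517 rad/s and ζ = 1.8/(2·3.517) = 0.2559.
%OS = 100·exp(−πζ/√(1−ζ²)) = 100·exp(−π·0.2559/√0.9345) = 43.5%.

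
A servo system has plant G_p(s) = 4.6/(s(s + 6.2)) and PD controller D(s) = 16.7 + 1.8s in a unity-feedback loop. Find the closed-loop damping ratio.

Forward path: (16.7 + 1.8s)·4.6/(s(s+6.2)). The closed-loop characteristic equation is s² + (6.2 + 4.6·1.8)s + 4.6·16.7 = 0.
That is s² + 14.48s + 76.82 = 0, so ω_n = 8.765 rad/s and ζ = 14.48/(2·8.765) = 0.826.

ζ = 0.826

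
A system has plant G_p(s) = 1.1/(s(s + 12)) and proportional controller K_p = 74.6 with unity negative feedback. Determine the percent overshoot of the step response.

Closed-loop characteristic equation: s² + 12s + 82.06 = 0, so ω_n = 9.059 rad/s and ζ = 12/(2·9.059) = 0.6623.
%OS = 100·exp(−πζ/√(1−ζ²)) = 100·exp(−π·0.6623/√0.5613) = 6.22%.

6.22%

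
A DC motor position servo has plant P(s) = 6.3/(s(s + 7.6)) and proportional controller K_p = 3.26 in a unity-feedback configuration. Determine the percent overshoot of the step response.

0.795%

From 1 + K_pP(s) = 0: s² + 7.6s + 20.54 = 0 ⇒ ω_n = 4.532, ζ = 0.8385.
%OS = 100·exp(−πζ/√(1−ζ²)) = 100·exp(−π·0.8385/√0.2969) = 0.795%.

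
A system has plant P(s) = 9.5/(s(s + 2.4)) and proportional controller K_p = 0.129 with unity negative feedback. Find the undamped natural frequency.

ω_n = 1.11 rad/s

The closed-loop denominator is s(s+2.4) + 0.129·9.5 = s² + 2.4s + 1.226.
So ω_n² = 1.226 ⇒ ω_n = 1.107 rad/s, and ζ = 2.4/(2ω_n) = 1.08.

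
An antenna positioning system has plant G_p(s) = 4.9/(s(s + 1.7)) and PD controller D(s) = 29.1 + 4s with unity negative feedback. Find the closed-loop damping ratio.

ζ = 0.892

Forward path: (29.1 + 4s)·4.9/(s(s+1.7)). The closed-loop characteristic equation is s² + (1.7 + 4.9·4)s + 4.9·29.1 = 0.
That is s² + 21.3s + 142.6 = 0, so ω_n = 11.94 rad/s and ζ = 21.3/(2·11.94) = 0.8919.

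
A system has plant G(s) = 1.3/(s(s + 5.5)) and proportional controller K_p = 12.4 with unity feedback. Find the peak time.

The closed-loop denominator s² + 5.5s + 16.12 gives ω_n = √16.12 = 4.015 and ζ = 5.5/(2ω_n) = 0.6849.
Damped frequency ω_d = ω_n√(1−ζ²) = 2.925 rad/s, so peak time T_p = π/ω_d = 1.07 s.

T_p = 1.07 s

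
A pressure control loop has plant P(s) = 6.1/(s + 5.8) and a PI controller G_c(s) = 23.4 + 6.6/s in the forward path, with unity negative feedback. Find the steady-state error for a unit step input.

0

The open loop G_c(s)P(s) has a pole at the origin (type 1), so the static position error constant is infinite and e_ss = 1/(1+∞) = 0.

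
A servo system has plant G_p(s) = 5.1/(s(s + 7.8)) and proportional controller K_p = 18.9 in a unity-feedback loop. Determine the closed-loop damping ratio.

1 + K_p·G_p(s) = 0 gives s² + 7.8s + 96.39 = 0.
Matching s² + 2ζω_n s + ω_n²: ω_n = √96.39 = 9.818 rad/s and 2ζω_n = 7.8, so ζ = 7.8/(2·9.818) = 0.397.

ζ = 0.397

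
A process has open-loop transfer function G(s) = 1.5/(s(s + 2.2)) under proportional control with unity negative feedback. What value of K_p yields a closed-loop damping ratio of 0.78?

Closed-loop characteristic equation: s² + 2.2s + K_p·1.5 = 0.
So ω_n = √(1.5K_p) and 2ζω_n = 2.2, giving ζ = 2.2/(2√(1.5K_p)).
Setting ζ = 0.78: √(1.5K_p) = 2.2/(2·0.78) = 1.41, so K_p = 1.989/1.5 = 1.33.

K_p = 1.33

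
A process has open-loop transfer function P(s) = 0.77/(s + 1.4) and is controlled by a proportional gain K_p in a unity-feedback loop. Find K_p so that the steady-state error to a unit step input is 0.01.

K_p = 180

Steady-state error for a unit step on this type-0 loop is 1/(1 + K_p·P(0)).
P(0) = 0.55. Require 1/(1 + K_p·0.55) = 0.01, so 1 + 0.55·K_p = 100.
K_p = (100 − 1)/0.55 = 180.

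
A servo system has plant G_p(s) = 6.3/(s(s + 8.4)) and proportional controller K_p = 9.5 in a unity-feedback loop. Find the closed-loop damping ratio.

ζ = 0.543

The closed-loop denominator is s(s+8.4) + 9.5·6.3 = s² + 8.4s + 59.85.
So ω_n² = 59.85 ⇒ ω_n = 7.736 rad/s, and ζ = 8.4/(2ω_n) = 0.543.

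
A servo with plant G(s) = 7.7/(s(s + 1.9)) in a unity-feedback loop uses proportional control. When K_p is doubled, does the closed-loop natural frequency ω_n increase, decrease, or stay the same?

increase

ω_n = √(7.7·K_p), which grows with K_p.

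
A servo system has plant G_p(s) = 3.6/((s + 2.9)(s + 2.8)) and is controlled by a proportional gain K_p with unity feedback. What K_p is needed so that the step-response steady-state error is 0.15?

K_p = 12.8

Steady-state error for a unit step on this type-0 loop is 1/(1 + K_p·G_p(0)).
G_p(0) = 0.4433. Require 1/(1 + K_p·0.4433) = 0.15, so 1 + 0.4433·K_p = 6.667.
K_p = (6.667 − 1)/0.4433 = 12.8.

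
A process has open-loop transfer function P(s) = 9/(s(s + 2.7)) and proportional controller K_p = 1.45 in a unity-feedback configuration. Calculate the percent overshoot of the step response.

The closed-loop denominator s² + 2.7s + 13.05 gives ω_n = √13.05 = 3.612 and ζ = 2.7/(2ω_n) = 0.3737.
%OS = 100·exp(−πζ/√(1−ζ²)) = 100·exp(−π·0.3737/√0.8603) = 28.2%.

28.2%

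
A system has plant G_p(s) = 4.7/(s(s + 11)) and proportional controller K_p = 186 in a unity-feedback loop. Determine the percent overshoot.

The closed-loop denominator s² + 11s + 874.2 gives ω_n = √874.2 = 29.57 and ζ = 11/(2ω_n) = 0.186.
%OS = 100·exp(−πζ/√(1−ζ²)) = 100·exp(−π·0.186/√0.9654) = 55.2%.

55.2%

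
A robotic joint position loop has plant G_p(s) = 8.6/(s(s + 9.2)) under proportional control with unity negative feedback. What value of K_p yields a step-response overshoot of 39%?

K_p = 29.8

From %OS = 100·exp(−πζ/√(1−ζ²)) = 39%, ζ = −ln(0.39)/√(π²+ln²(0.39)) = 0.2871.
Characteristic equation s² + 9.2s + 8.6K_p = 0 gives ζ = 9.2/(2√(8.6K_p)).
Setting ζ = 0.2871: √(8.6K_p) = 9.2/(2·0.2871) = 16.02, so K_p = 256.7/8.6 = 29.8.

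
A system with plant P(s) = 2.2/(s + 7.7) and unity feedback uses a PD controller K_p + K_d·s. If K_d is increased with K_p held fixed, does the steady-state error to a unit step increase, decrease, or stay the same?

At s = 0 the derivative term contributes nothing: C(0) = K_p regardless of K_d, so K_pos = K_p·P(0) and e_ss are unchanged.

unchanged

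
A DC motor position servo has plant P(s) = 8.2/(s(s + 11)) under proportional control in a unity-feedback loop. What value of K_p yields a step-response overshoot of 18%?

K_p = 16.1

From %OS = 100·exp(−πζ/√(1−ζ²)) = 18%, ζ = −ln(0.18)/√(π²+ln²(0.18)) = 0.4791.
Characteristic equation s² + 11s + 8.2K_p = 0 gives ζ = 11/(2√(8.2K_p)).
Setting ζ = 0.4791: √(8.2K_p) = 11/(2·0.4791) = 11.48, so K_p = 131.8/8.2 = 16.1.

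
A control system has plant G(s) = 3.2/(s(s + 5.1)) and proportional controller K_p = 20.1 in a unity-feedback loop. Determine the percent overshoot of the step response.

From 1 + K_pG(s) = 0: s² + 5.1s + 64.32 = 0 ⇒ ω_n = 8.02, ζ = 0.318.
%OS = 100·exp(−πζ/√(1−ζ²)) = 100·exp(−π·0.318/√0.8989) = 34.9%.

34.9%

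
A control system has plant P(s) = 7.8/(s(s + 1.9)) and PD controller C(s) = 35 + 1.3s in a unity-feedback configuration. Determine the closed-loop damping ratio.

Forward path: (35 + 1.3s)·7.8/(s(s+1.9)). The closed-loop characteristic equation is s² + (1.9 + 7.8·1.3)s + 7.8·35 = 0.
That is s² + 12.04s + 273 = 0, so ω_n = 16.52 rad/s and ζ = 12.04/(2·16.52) = 0.3643.

ζ = 0.364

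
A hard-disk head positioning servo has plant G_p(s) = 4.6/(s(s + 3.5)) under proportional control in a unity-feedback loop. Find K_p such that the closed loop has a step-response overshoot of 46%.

From %OS = 100·exp(−πζ/√(1−ζ²)) = 46%, ζ = −ln(0.46)/√(π²+ln²(0.46)) = 0.24.
Characteristic equation s² + 3.5s + 4.6K_p = 0 gives ζ = 3.5/(2√(4.6K_p)).
Setting ζ = 0.24: √(4.6K_p) = 3.5/(2·0.24) = 7.293, so K_p = 53.19/4.6 = 11.6.

K_p = 11.6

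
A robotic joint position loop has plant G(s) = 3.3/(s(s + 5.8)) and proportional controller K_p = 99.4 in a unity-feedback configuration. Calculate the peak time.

Closed-loop characteristic equation: s² + 5.8s + 328 = 0, so ω_n = 18.11 rad/s and ζ = 5.8/(2·18.11) = 0.1601.
Damped frequency ω_d = ω_n√(1−ζ²) = 17.88 rad/s, so peak time T_p = π/ω_d = 0.176 s.

T_p = 0.176 s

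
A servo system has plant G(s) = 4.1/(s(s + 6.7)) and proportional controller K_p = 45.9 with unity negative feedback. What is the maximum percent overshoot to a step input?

Closed-loop characteristic equation: s² + 6.7s + 188.2 = 0, so ω_n = 13.72 rad/s and ζ = 6.7/(2·13.72) = 0.2442.
%OS = 100·exp(−πζ/√(1−ζ²)) = 100·exp(−π·0.2442/√0.9404) = 45.3%.

45.3%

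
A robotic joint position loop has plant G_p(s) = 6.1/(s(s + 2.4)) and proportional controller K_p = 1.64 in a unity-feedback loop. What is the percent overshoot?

27.6%

The closed-loop denominator s² + 2.4s + 10 gives ω_n = √10 = 3.163 and ζ = 2.4/(2ω_n) = 0.3794.
%OS = 100·exp(−πζ/√(1−ζ²)) = 100·exp(−π·0.3794/√0.8561) = 27.6%.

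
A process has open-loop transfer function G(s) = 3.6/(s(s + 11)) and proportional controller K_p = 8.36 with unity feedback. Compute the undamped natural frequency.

1 + K_p·G(s) = 0 gives s² + 11s + 30.1 = 0.
Matching s² + 2ζω_n s + ω_n²: ω_n = √30.1 = 5.486 rad/s and 2ζω_n = 11, so ζ = 11/(2·5.486) = 1.

ω_n = 5.49 rad/s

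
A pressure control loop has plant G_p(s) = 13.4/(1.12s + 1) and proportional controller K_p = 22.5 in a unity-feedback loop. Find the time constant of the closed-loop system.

τ = 0.0037 s

Closed loop: T(s) = K_p·G_p/(1+K_p·G_p) = 301.5/(1.12s + 1 + 301.5), with pole at s = −(1 + 301.5)/1.12 = −270.1.
Closed-loop time constant τ = 1/270.1 = 0.0037 s.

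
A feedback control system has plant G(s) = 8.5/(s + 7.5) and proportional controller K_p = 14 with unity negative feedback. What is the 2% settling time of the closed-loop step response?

Closed-loop transfer function: T(s) = K_p·G(s)/(1 + K_p·G(s)) = 119/(s + 7.5 + 119) = 119/(s + 126.5).
Time constant τ = 1/126.5 = 0.007905 s, so the 2% settling time is about 4τ = 0.0316 s.

T_s ≈ 0.0316 s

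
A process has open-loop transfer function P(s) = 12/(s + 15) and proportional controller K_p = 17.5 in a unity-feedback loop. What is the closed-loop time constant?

τ = 0.00444 s

Closed-loop transfer function: T(s) = K_p·P(s)/(1 + K_p·P(s)) = 210/(s + 15 + 210) = 210/(s + 225).
Time constant τ = 1/225 = 0.00444 s.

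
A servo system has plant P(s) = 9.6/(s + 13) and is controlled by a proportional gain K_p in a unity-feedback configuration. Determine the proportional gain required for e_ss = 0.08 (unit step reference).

K_p = 15.6

Steady-state error for a unit step on this type-0 loop is 1/(1 + K_p·P(0)).
P(0) = 0.7385. Require 1/(1 + K_p·0.7385) = 0.08, so 1 + 0.7385·K_p = 12.5.
K_p = (12.5 − 1)/0.7385 = 15.6.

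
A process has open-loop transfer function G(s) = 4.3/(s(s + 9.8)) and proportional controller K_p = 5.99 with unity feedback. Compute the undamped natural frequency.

ω_n = 5.08 rad/s

The closed-loop denominator is s(s+9.8) + 5.99·4.3 = s² + 9.8s + 25.76.
Matching s² + 2ζω_n s + ω_n²: ω_n = √25.76 = 5.075 rad/s and 2ζω_n = 9.8, so ζ = 9.8/(2·5.075) = 0.965.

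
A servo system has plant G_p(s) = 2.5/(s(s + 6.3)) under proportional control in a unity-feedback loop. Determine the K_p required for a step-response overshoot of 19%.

From %OS = 100·exp(−πζ/√(1−ζ²)) = 19%, ζ = −ln(0.19)/√(π²+ln²(0.19)) = 0.4673.
Characteristic equation s² + 6.3s + 2.5K_p = 0 gives ζ = 6.3/(2√(2.5K_p)).
Setting ζ = 0.4673: √(2.5K_p) = 6.3/(2·0.4673) = 6.74, so K_p = 45.43/2.5 = 18.2.

K_p = 18.2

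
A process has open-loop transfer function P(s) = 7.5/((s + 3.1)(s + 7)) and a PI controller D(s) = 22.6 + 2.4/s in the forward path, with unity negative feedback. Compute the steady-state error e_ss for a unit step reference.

The open loop D(s)P(s) has a pole at the origin (type 1), so the static position error constant is infinite and e_ss = 1/(1+∞) = 0.

0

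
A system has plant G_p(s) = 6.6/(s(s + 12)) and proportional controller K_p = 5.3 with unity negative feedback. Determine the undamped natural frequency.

ω_n = 5.91 rad/s

With unity feedback the closed-loop characteristic equation is s² + 12s + 5.3·6.6 = s² + 12s + 34.98 = 0.
So ω_n² = 34.98 ⇒ ω_n = 5.914 rad/s, and ζ = 12/(2ω_n) = 1.01.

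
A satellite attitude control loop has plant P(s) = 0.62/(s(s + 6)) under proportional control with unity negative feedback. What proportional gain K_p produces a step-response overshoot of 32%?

From %OS = 100·exp(−πζ/√(1−ζ²)) = 32%, ζ = −ln(0.32)/√(π²+ln²(0.32)) = 0.341.
Characteristic equation s² + 6s + 0.62K_p = 0 gives ζ = 6/(2√(0.62K_p)).
Setting ζ = 0.341: √(0.62K_p) = 6/(2·0.341) = 8.799, so K_p = 77.42/0.62 = 125.

K_p = 125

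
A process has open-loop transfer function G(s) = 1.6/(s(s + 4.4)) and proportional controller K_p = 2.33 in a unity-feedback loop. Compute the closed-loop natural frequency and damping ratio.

1 + K_p·G(s) = 0 gives s² + 4.4s + 3.728 = 0.
So ω_n² = 3.728 ⇒ ω_n = 1.931 rad/s, and ζ = 4.4/(2ω_n) = 1.14.

ω_n = 1.93 rad/s, ζ = 1.14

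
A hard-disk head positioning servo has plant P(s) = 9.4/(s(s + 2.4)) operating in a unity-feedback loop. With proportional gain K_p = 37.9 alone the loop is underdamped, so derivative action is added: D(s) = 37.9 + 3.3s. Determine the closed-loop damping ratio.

ζ = 0.885

Forward path: (37.9 + 3.3s)·9.4/(s(s+2.4)). The closed-loop characteristic equation is s² + (2.4 + 9.4·3.3)s + 9.4·37.9 = 0.
That is s² + 33.42s + 356.3 = 0, so ω_n = 18.87 rad/s and ζ = 33.42/(2·18.87) = 0.8853.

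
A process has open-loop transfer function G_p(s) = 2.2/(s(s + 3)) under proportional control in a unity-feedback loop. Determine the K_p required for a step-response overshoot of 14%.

K_p = 3.63

From %OS = 100·exp(−πζ/√(1−ζ²)) = 14%, ζ = −ln(0.14)/√(π²+ln²(0.14)) = 0.5305.
Characteristic equation s² + 3s + 2.2K_p = 0 gives ζ = 3/(2√(2.2K_p)).
Setting ζ = 0.5305: √(2.2K_p) = 3/(2·0.5305) = 2.827, so K_p = 7.995/2.2 = 3.63.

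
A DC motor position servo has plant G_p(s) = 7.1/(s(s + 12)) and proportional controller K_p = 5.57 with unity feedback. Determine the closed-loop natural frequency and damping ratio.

1 + K_p·G_p(s) = 0 gives s² + 12s + 39.55 = 0.
So ω_n² = 39.55 ⇒ ω_n = 6.289 rad/s, and ζ = 12/(2ω_n) = 0.954.

ω_n = 6.29 rad/s, ζ = 0.954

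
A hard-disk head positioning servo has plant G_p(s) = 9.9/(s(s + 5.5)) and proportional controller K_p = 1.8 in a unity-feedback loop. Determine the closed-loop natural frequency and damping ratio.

The closed-loop denominator is s(s+5.5) + 1.8·9.9 = s² + 5.5s + 17.82.
So ω_n² = 17.82 ⇒ ω_n = 4.221 rad/s, and ζ = 5.5/(2ω_n) = 0.651.

ω_n = 4.22 rad/s, ζ = 0.651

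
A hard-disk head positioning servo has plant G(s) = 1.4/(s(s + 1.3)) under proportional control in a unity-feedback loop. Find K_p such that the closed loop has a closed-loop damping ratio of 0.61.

K_p = 0.811

Closed-loop characteristic equation: s² + 1.3s + K_p·1.4 = 0.
So ω_n = √(1.4K_p) and 2ζω_n = 1.3, giving ζ = 1.3/(2√(1.4K_p)).
Setting ζ = 0.61: √(1.4K_p) = 1.3/(2·0.61) = 1.066, so K_p = 1.135/1.4 = 0.811.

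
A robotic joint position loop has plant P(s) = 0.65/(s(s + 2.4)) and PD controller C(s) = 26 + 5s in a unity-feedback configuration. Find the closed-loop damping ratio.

ζ = 0.687

Forward path: (26 + 5s)·0.65/(s(s+2.4)). The closed-loop characteristic equation is s² + (2.4 + 0.65·5)s + 0.65·26 = 0.
That is s² + 5.65s + 16.9 = 0, so ω_n = 4.111 rad/s and ζ = 5.65/(2·4.111) = 0.6872.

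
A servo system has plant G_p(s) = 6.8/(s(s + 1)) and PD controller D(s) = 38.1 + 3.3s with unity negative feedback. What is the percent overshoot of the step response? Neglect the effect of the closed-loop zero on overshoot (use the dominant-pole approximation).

3.55%

Forward path: (38.1 + 3.3s)·6.8/(s(s+1)). The closed-loop characteristic equation is s² + (1 + 6.8·3.3)s + 6.8·38.1 = 0.
That is s² + 23.44s + 259.1 = 0, so ω_n = 16.1 rad/s and ζ = 23.44/(2·16.1) = 0.7281.
%OS = 100·exp(−πζ/√(1−ζ²)) = 3.55%.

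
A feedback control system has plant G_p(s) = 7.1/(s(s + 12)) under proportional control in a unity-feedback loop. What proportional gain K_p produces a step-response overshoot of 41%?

From %OS = 100·exp(−πζ/√(1−ζ²)) = 41%, ζ = −ln(0.41)/√(π²+ln²(0.41)) = 0.273.
Characteristic equation s² + 12s + 7.1K_p = 0 gives ζ = 12/(2√(7.1K_p)).
Setting ζ = 0.273: √(7.1K_p) = 12/(2·0.273) = 21.98, so K_p = 483/7.1 = 68.

K_p = 68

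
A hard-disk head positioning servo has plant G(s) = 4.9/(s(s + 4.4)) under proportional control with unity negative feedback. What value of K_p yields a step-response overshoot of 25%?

From %OS = 100·exp(−πζ/√(1−ζ²)) = 25%, ζ = −ln(0.25)/√(π²+ln²(0.25)) = 0.4037.
Characteristic equation s² + 4.4s + 4.9K_p = 0 gives ζ = 4.4/(2√(4.9K_p)).
Setting ζ = 0.4037: √(4.9K_p) = 4.4/(2·0.4037) = 5.449, so K_p = 29.7/4.9 = 6.06.

K_p = 6.06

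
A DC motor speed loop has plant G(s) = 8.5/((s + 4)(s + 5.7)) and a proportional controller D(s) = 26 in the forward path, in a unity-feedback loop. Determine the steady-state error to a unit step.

0.0935

The loop is type 0. Static position error constant K_pos = D(0)·G(0) = 26·0.3728 = 9.693.
Steady-state error to a unit step: e_ss = 1/(1+K_pos) = 1/10.69 = 0.0935.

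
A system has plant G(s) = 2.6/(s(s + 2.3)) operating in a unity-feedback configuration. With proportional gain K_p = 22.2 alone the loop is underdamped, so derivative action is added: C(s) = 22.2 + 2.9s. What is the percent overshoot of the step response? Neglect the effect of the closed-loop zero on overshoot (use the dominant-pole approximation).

Forward path: (22.2 + 2.9s)·2.6/(s(s+2.3)). The closed-loop characteristic equation is s² + (2.3 + 2.6·2.9)s + 2.6·22.2 = 0.
That is s² + 9.84s + 57.72 = 0, so ω_n = 7.597 rad/s and ζ = 9.84/(2·7.597) = 0.6476.
%OS = 100·exp(−πζ/√(1−ζ²)) = 6.93%.

6.93%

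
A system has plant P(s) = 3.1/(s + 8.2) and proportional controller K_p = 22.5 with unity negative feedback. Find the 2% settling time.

T_s ≈ 0.0513 s

Closed-loop transfer function: T(s) = K_p·P(s)/(1 + K_p·P(s)) = 69.75/(s + 8.2 + 69.75) = 69.75/(s + 77.95).
Time constant τ = 1/77.95 = 0.01283 s, so the 2% settling time is about 4τ = 0.0513 s.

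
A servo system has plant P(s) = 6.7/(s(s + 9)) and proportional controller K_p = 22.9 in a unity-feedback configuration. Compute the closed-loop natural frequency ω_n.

ω_n = 12.4 rad/s

1 + K_p·P(s) = 0 gives s² + 9s + 153.4 = 0.
So ω_n² = 153.4 ⇒ ω_n = 12.39 rad/s, and ζ = 9/(2ω_n) = 0.363.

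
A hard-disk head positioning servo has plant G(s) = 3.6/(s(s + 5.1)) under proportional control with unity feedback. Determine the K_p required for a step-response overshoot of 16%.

From %OS = 100·exp(−πζ/√(1−ζ²)) = 16%, ζ = −ln(0.16)/√(π²+ln²(0.16)) = 0.5039.
Characteristic equation s² + 5.1s + 3.6K_p = 0 gives ζ = 5.1/(2√(3.6K_p)).
Setting ζ = 0.5039: √(3.6K_p) = 5.1/(2·0.5039) = 5.061, so K_p = 25.61/3.6 = 7.11.

K_p = 7.11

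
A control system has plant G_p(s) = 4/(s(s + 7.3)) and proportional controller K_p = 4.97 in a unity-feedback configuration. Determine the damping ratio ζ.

ζ = 0.819

1 + K_p·G_p(s) = 0 gives s² + 7.3s + 19.88 = 0.
Matching s² + 2ζω_n s + ω_n²: ω_n = √19.88 = 4.459 rad/s and 2ζω_n = 7.3, so ζ = 7.3/(2·4.459) = 0.819.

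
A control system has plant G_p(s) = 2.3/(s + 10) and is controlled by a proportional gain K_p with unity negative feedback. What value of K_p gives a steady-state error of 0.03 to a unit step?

The loop is type 0, so e_ss(step) = 1/(1 + K_pos) with K_pos = K_p·G_p(0).
G_p(0) = 0.23. Require 1/(1 + K_p·0.23) = 0.03, so 1 + 0.23·K_p = 33.33.
K_p = (33.33 − 1)/0.23 = 141.

K_p = 141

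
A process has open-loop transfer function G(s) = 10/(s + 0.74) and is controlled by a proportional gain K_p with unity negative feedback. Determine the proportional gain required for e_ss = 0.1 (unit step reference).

For a type-0 loop with proportional control, e_ss = 1/(1 + K_p·G(0)).
G(0) = 13.51. Require 1/(1 + K_p·13.51) = 0.1, so 1 + 13.51·K_p = 10.
K_p = (10 − 1)/13.51 = 0.666.

K_p = 0.666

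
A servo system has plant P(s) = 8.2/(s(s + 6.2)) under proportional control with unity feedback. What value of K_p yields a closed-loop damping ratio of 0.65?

K_p = 2.77

Closed-loop characteristic equation: s² + 6.2s + K_p·8.2 = 0.
So ω_n = √(8.2K_p) and 2ζω_n = 6.2, giving ζ = 6.2/(2√(8.2K_p)).
Setting ζ = 0.65: √(8.2K_p) = 6.2/(2·0.65) = 4.769, so K_p = 22.75/8.2 = 2.77.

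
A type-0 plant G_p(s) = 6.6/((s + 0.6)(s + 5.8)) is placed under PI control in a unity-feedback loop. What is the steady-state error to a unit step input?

The PI controller's integrator makes the forward path type 1, so e_ss to a step is zero.

0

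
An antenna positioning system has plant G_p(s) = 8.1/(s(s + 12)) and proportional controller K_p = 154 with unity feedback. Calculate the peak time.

T_p = 0.0903 s

Closed-loop characteristic equation: s² + 12s + 1247 = 0, so ω_n = 35.32 rad/s and ζ = 12/(2·35.32) = 0.1699.
Damped frequency ω_d = ω_n√(1−ζ²) = 34.81 rad/s, so peak time T_p = π/ω_d = 0.0903 s.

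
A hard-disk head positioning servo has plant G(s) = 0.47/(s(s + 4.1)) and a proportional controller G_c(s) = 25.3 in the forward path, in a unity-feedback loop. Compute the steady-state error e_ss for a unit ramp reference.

The loop has one pole at the origin (type 1). Velocity error constant K_v = lim_{s→0} s·G_c(s)G(s) = 25.3·0.47/4.1 = 2.9.
Steady-state error to a unit ramp: e_ss = 1/K_v = 0.345.

0.345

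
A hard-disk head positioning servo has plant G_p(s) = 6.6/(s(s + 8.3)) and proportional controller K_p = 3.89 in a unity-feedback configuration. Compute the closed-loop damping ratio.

The closed-loop denominator is s(s+8.3) + 3.89·6.6 = s² + 8.3s + 25.67.
So ω_n² = 25.67 ⇒ ω_n = 5.067 rad/s, and ζ = 8.3/(2ω_n) = 0.819.

ζ = 0.819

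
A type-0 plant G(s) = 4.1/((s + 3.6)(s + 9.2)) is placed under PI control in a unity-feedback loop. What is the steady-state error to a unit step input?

The PI controller's integrator makes the forward path type 1, so e_ss to a step is zero.

0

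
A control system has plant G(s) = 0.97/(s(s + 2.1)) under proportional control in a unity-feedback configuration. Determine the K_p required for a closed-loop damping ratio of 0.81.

K_p = 1.73

Closed-loop characteristic equation: s² + 2.1s + K_p·0.97 = 0.
So ω_n = √(0.97K_p) and 2ζω_n = 2.1, giving ζ = 2.1/(2√(0.97K_p)).
Setting ζ = 0.81: √(0.97K_p) = 2.1/(2·0.81) = 1.296, so K_p = 1.68/0.97 = 1.73.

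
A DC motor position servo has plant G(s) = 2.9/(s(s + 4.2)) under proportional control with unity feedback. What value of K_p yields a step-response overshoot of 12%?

From %OS = 100·exp(−πζ/√(1−ζ²)) = 12%, ζ = −ln(0.12)/√(π²+ln²(0.12)) = 0.5594.
Characteristic equation s² + 4.2s + 2.9K_p = 0 gives ζ = 4.2/(2√(2.9K_p)).
Setting ζ = 0.5594: √(2.9K_p) = 4.2/(2·0.5594) = 3.754, so K_p = 14.09/2.9 = 4.86.

K_p = 4.86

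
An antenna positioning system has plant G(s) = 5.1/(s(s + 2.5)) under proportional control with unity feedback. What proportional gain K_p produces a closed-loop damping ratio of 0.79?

K_p = 0.491

Closed-loop characteristic equation: s² + 2.5s + K_p·5.1 = 0.
So ω_n = √(5.1K_p) and 2ζω_n = 2.5, giving ζ = 2.5/(2√(5.1K_p)).
Setting ζ = 0.79: √(5.1K_p) = 2.5/(2·0.79) = 1.582, so K_p = 2.504/5.1 = 0.491.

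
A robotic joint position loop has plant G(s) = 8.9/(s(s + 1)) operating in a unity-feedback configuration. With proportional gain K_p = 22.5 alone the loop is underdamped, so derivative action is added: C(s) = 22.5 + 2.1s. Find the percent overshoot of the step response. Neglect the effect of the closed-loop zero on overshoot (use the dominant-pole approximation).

4.77%

Forward path: (22.5 + 2.1s)·8.9/(s(s+1)). The closed-loop characteristic equation is s² + (1 + 8.9·2.1)s + 8.9·22.5 = 0.
That is s² + 19.69s + 200.2 = 0, so ω_n = 14.15 rad/s and ζ = 19.69/(2·14.15) = 0.6957.
%OS = 100·exp(−πζ/√(1−ζ²)) = 4.77%.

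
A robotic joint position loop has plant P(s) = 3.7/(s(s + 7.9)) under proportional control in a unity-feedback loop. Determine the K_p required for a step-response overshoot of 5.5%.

K_p = 9.16

From %OS = 100·exp(−πζ/√(1−ζ²)) = 5.5%, ζ = −ln(0.055)/√(π²+ln²(0.055)) = 0.6783.
Characteristic equation s² + 7.9s + 3.7K_p = 0 gives ζ = 7.9/(2√(3.7K_p)).
Setting ζ = 0.6783: √(3.7K_p) = 7.9/(2·0.6783) = 5.823, so K_p = 33.91/3.7 = 9.16.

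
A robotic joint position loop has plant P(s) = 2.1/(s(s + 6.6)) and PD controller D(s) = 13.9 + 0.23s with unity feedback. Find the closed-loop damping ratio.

ζ = 0.655

Forward path: (13.9 + 0.23s)·2.1/(s(s+6.6)). The closed-loop characteristic equation is s² + (6.6 + 2.1·0.23)s + 2.1·13.9 = 0.
That is s² + 7.083s + 29.19 = 0, so ω_n = 5.403 rad/s and ζ = 7.083/(2·5.403) = 0.6555.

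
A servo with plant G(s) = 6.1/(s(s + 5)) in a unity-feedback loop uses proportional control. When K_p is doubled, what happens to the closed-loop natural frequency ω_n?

increase

ω_n = √(6.1·K_p), which grows with K_p.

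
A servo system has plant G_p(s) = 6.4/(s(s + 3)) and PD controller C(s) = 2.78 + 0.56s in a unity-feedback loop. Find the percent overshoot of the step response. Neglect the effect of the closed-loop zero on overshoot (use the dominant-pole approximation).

1.98%

Forward path: (2.78 + 0.56s)·6.4/(s(s+3)). The closed-loop characteristic equation is s² + (3 + 6.4·0.56)s + 6.4·2.78 = 0.
That is s² + 6.584s + 17.79 = 0, so ω_n = 4.218 rad/s and ζ = 6.584/(2·4.218) = 0.7805.
%OS = 100·exp(−πζ/√(1−ζ²)) = 1.98%.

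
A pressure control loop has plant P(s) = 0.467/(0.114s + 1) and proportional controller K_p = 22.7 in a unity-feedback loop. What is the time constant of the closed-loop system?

τ = 0.00983 s

Closed loop: T(s) = K_p·P/(1+K_p·P) = 10.6/(0.114s + 1 + 10.6), with pole at s = −(1 + 10.6)/0.114 = −101.8.
Closed-loop time constant τ = 1/101.8 = 0.00983 s.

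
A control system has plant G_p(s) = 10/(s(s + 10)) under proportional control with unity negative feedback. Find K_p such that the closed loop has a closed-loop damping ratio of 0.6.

K_p = 6.94

Closed-loop characteristic equation: s² + 10s + K_p·10 = 0.
So ω_n = √(10K_p) and 2ζω_n = 10, giving ζ = 10/(2√(10K_p)).
Setting ζ = 0.6: √(10K_p) = 10/(2·0.6) = 8.333, so K_p = 69.44/10 = 6.94.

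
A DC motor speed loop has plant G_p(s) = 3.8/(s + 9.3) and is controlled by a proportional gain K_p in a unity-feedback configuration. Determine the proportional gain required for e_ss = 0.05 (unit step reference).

The loop is type 0, so e_ss(step) = 1/(1 + K_pos) with K_pos = K_p·G_p(0).
G_p(0) = 0.4086. Require 1/(1 + K_p·0.4086) = 0.05, so 1 + 0.4086·K_p = 20.
K_p = (20 − 1)/0.4086 = 46.5.

K_p = 46.5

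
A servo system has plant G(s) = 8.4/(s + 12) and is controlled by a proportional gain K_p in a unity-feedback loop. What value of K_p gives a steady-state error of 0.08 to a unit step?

Steady-state error for a unit step on this type-0 loop is 1/(1 + K_p·G(0)).
G(0) = 0.7. Require 1/(1 + K_p·0.7) = 0.08, so 1 + 0.7·K_p = 12.5.
K_p = (12.5 − 1)/0.7 = 16.4.

K_p = 16.4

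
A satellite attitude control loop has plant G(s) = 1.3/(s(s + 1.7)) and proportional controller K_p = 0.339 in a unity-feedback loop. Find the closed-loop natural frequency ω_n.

The closed-loop denominator is s(s+1.7) + 0.339·1.3 = s² + 1.7s + 0.4407.
So ω_n² = 0.4407 ⇒ ω_n = 0.6639 rad/s, and ζ = 1.7/(2ω_n) = 1.28.

ω_n = 0.664 rad/s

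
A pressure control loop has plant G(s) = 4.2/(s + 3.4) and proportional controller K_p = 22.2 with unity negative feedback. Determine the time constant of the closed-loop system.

Closed-loop transfer function: T(s) = K_p·G(s)/(1 + K_p·G(s)) = 93.24/(s + 3.4 + 93.24) = 93.24/(s + 96.64).
Time constant τ = 1/96.64 = 0.0103 s.

τ = 0.0103 s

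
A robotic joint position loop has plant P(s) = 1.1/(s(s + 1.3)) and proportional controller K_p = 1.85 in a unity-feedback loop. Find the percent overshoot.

Closed-loop characteristic equation: s² + 1.3s + 2.035 = 0, so ω_n = 1.427 rad/s and ζ = 1.3/(2·1.427) = 0.4556.
%OS = 100·exp(−πζ/√(1−ζ²)) = 100·exp(−π·0.4556/√0.7924) = 20%.

20%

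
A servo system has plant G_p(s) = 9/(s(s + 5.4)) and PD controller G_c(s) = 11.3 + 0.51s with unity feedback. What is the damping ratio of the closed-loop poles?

ζ = 0.495

Forward path: (11.3 + 0.51s)·9/(s(s+5.4)). The closed-loop characteristic equation is s² + (5.4 + 9·0.51)s + 9·11.3 = 0.
That is s² + 9.99s + 101.7 = 0, so ω_n = 10.08 rad/s and ζ = 9.99/(2·10.08) = 0.4953.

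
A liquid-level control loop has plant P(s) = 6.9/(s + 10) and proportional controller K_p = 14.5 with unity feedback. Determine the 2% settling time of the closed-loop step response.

T_s ≈ 0.0363 s

Closed-loop transfer function: T(s) = K_p·P(s)/(1 + K_p·P(s)) = 100.1/(s + 10 + 100.1) = 100.1/(s + 110.1).
Time constant τ = 1/110.1 = 0.009087 s, so the 2% settling time is about 4τ = 0.0363 s.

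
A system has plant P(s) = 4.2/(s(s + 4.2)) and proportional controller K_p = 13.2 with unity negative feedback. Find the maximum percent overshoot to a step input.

39.7%

The closed-loop denominator s² + 4.2s + 55.44 gives ω_n = √55.44 = 7.446 and ζ = 4.2/(2ω_n) = 0.282.
%OS = 100·exp(−πζ/√(1−ζ²)) = 100·exp(−π·0.282/√0.9205) = 39.7%.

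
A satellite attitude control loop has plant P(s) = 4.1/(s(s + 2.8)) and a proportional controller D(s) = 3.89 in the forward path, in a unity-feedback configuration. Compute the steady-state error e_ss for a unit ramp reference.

0.176

The loop has one pole at the origin (type 1). Velocity error constant K_v = lim_{s→0} s·D(s)P(s) = 3.89·4.1/2.8 = 5.696.
Steady-state error to a unit ramp: e_ss = 1/K_v = 0.176.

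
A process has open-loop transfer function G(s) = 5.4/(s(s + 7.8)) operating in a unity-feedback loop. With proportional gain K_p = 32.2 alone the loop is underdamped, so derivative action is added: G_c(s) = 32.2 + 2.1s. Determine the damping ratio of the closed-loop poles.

Forward path: (32.2 + 2.1s)·5.4/(s(s+7.8)). The closed-loop characteristic equation is s² + (7.8 + 5.4·2.1)s + 5.4·32.2 = 0.
That is s² + 19.14s + 173.9 = 0, so ω_n = 13.19 rad/s and ζ = 19.14/(2·13.19) = 0.7258.

ζ = 0.726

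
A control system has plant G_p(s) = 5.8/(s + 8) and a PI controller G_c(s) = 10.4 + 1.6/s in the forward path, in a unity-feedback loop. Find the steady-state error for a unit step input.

0

The open loop G_c(s)G_p(s) has a pole at the origin (type 1), so the static position error constant is infinite and e_ss = 1/(1+∞) = 0.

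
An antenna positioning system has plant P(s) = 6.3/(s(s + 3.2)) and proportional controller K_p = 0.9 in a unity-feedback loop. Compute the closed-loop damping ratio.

ζ = 0.672

With unity feedback the closed-loop characteristic equation is s² + 3.2s + 0.9·6.3 = s² + 3.2s + 5.67 = 0.
So ω_n² = 5.67 ⇒ ω_n = 2.381 rad/s, and ζ = 3.2/(2ω_n) = 0.672.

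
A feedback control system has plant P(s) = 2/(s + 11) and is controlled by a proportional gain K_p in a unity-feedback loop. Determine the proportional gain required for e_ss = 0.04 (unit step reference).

K_p = 132

The loop is type 0, so e_ss(step) = 1/(1 + K_pos) with K_pos = K_p·P(0).
P(0) = 0.1818. Require 1/(1 + K_p·0.1818) = 0.04, so 1 + 0.1818·K_p = 25.
K_p = (25 − 1)/0.1818 = 132.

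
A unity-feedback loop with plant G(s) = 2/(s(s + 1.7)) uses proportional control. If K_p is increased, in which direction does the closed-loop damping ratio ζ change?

ζ = 1.7/(2√(2K_p)); increasing K_p raises the denominator, so ζ falls.

decrease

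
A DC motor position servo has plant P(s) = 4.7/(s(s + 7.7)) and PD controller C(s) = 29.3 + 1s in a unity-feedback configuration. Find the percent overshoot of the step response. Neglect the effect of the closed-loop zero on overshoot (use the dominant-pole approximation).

Forward path: (29.3 + 1s)·4.7/(s(s+7.7)). The closed-loop characteristic equation is s² + (7.7 + 4.7·1)s + 4.7·29.3 = 0.
That is s² + 12.4s + 137.7 = 0, so ω_n = 11.73 rad/s and ζ = 12.4/(2·11.73) = 0.5283.
%OS = 100·exp(−πζ/√(1−ζ²)) = 14.2%.

14.2%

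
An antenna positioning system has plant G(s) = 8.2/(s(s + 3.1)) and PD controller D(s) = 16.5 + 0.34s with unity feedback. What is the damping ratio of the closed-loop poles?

ζ = 0.253

Forward path: (16.5 + 0.34s)·8.2/(s(s+3.1)). The closed-loop characteristic equation is s² + (3.1 + 8.2·0.34)s + 8.2·16.5 = 0.
That is s² + 5.888s + 135.3 = 0, so ω_n = 11.63 rad/s and ζ = 5.888/(2·11.63) = 0.2531.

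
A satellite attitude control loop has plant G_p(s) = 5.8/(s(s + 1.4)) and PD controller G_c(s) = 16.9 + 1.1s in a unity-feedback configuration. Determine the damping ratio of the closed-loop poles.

ζ = 0.393

Forward path: (16.9 + 1.1s)·5.8/(s(s+1.4)). The closed-loop characteristic equation is s² + (1.4 + 5.8·1.1)s + 5.8·16.9 = 0.
That is s² + 7.78s + 98.02 = 0, so ω_n = 9.901 rad/s and ζ = 7.78/(2·9.901) = 0.3929.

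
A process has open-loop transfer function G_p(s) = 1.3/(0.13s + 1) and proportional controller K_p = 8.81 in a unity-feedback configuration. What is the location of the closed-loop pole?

s = -95.79

Closed loop: T(s) = K_p·G_p/(1+K_p·G_p) = 11.45/(0.13s + 1 + 11.45), with pole at s = −(1 + 11.45)/0.13 = −95.79.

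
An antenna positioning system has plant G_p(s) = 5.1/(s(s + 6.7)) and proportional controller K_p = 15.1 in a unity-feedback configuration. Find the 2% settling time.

The closed-loop denominator s² + 6.7s + 77.01 gives ω_n = √77.01 = 8.776 and ζ = 6.7/(2ω_n) = 0.3817.
2% settling time T_s ≈ 4/(ζω_n) = 4/3.35 = 1.19 s.

T_s ≈ 1.19 s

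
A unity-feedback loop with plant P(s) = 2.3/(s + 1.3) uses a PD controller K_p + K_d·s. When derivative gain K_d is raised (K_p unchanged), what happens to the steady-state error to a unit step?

At s = 0 the derivative term contributes nothing: C(0) = K_p regardless of K_d, so K_pos = K_p·P(0) and e_ss are unchanged.

unchanged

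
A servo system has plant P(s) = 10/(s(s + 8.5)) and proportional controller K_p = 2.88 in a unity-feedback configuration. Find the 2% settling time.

The closed-loop denominator s² + 8.5s + 28.8 gives ω_n = √28.8 = 5.367 and ζ = 8.5/(2ω_n) = 0.7919.
2% settling time T_s ≈ 4/(ζω_n) = 4/4.25 = 0.941 s.

T_s ≈ 0.941 s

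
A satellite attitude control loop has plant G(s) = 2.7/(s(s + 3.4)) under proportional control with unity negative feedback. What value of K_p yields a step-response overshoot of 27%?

From %OS = 100·exp(−πζ/√(1−ζ²)) = 27%, ζ = −ln(0.27)/√(π²+ln²(0.27)) = 0.3847.
Characteristic equation s² + 3.4s + 2.7K_p = 0 gives ζ = 3.4/(2√(2.7K_p)).
Setting ζ = 0.3847: √(2.7K_p) = 3.4/(2·0.3847) = 4.419, so K_p = 19.53/2.7 = 7.23.

K_p = 7.23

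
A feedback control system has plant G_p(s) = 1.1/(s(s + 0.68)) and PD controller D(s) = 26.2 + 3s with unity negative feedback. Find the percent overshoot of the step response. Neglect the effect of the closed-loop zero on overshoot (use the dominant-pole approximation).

Forward path: (26.2 + 3s)·1.1/(s(s+0.68)). The closed-loop characteristic equation is s² + (0.68 + 1.1·3)s + 1.1·26.2 = 0.
That is s² + 3.98s + 28.82 = 0, so ω_n = 5.368 rad/s and ζ = 3.98/(2·5.368) = 0.3707.
%OS = 100·exp(−πζ/√(1−ζ²)) = 28.5%.

28.5%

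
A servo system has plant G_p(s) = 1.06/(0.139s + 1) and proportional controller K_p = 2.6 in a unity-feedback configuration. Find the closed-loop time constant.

τ = 0.037 s

Closed loop: T(s) = K_p·G_p/(1+K_p·G_p) = 2.756/(0.139s + 1 + 2.756), with pole at s = −(1 + 2.756)/0.139 = −27.02.
Closed-loop time constant τ = 1/27.02 = 0.037 s.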